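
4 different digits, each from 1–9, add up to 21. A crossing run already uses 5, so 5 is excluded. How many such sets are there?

4 distinct digits from 1–9 sum between 10 and 30.
Dropping sets that contain 5.
Enumerating: {1,3,8,9}, {1,4,7,9}, {2,3,7,9}, {2,4,6,9}, {2,4,7,8}, {3,4,6,8}.

6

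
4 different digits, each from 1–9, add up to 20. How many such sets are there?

12

4 distinct digits from 1–9 sum between 10 and 30.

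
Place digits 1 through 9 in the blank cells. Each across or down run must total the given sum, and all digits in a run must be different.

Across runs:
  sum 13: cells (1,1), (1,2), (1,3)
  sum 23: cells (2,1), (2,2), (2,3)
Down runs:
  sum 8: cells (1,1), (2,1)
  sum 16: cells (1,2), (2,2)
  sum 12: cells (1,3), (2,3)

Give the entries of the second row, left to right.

23 in 3 cells must be {6,8,9}; 16 in 2 cells must be {7,9}.
The 23 across and the 8 down share only 6, so (2,1) = 6.
Given what's placed, (2,2) must be 9 to fit the 23 across and 16 down.
(2,3) = 23 − 15 = 8 completes the 23 across.
(1,1) = 8 − 6 = 2 completes the 8 down.
(1,2) = 16 − 9 = 7 completes the 16 down.
(1,3) = 13 − 9 = 4 completes the 13 across.

6 9 8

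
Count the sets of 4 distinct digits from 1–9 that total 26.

4 distinct digits from 1–9 sum between 10 and 30.
Enumerating: {2,7,8,9}, {3,6,8,9}, {4,5,8,9}, {4,6,7,9}, {5,6,7,8}.

5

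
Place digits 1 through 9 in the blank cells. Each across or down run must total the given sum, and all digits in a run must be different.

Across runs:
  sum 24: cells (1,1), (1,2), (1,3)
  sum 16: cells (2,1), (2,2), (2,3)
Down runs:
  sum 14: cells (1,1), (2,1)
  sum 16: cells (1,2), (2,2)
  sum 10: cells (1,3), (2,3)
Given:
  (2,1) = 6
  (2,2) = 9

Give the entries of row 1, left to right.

24 in 3 cells must be {7,8,9}; 16 in 2 cells must be {7,9}.
(1,1) = 14 − 6 = 8 completes the 14 down.
(1,2) = 16 − 9 = 7 completes the 16 down.
(1,3) = 24 − 15 = 9 completes the 24 across.
(2,3) = 16 − 15 = 1 completes the 16 across.

8 7 9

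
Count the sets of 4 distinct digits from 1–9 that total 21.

4 distinct digits from 1–9 sum between 10 and 30.

11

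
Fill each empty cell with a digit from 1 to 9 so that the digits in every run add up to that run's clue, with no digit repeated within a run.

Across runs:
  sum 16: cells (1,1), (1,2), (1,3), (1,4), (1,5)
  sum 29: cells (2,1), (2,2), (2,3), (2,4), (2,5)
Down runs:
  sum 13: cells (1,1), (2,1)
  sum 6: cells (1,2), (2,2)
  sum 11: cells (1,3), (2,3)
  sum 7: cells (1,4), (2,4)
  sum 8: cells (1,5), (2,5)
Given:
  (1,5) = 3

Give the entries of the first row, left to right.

6 4 2 1 3

16 in 5 cells must be {1,2,3,4,6}.
(2,5) = 8 − 3 = 5 completes the 8 down.
Nothing is forced directly, so branch on (1,2), whose candidates are 1 or 2 or 4. If (1,2) = 1: then (2,2) would have to be in {1,2,3,4,6,7,8,9} for the 29 across but in {5} for the 6 down — contradiction. If (1,2) = 2: that forces (2,2) = 4, (2,4) = 3, (1,4) = 4, (1,1) = 6, after which (1,3) would have to be in {1} for the 16 across but in {2,3,4,5,6,7,8,9} for the 11 down — contradiction. So (1,2) = 4.
Given what's placed, (1,1) must be 6 to fit the 16 across and 13 down.
Given what's placed, (1,3) must be 2 to fit the 16 across and 11 down.
(1,4) = 16 − 15 = 1 completes the 16 across.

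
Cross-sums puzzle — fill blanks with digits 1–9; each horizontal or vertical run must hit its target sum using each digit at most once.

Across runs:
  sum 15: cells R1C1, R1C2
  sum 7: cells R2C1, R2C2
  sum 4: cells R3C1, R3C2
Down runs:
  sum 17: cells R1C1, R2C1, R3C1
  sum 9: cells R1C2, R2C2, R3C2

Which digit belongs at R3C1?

4 in 2 cells must be {1,3}.
The 15 across and the 9 down share only 6, so R1C2 = 6.
Given what's placed, R3C2 must be 1 to fit the 4 across and 9 down.
R1C1 = 15 − 6 = 9 completes the 15 across.
R2C2 = 9 − 7 = 2 completes the 9 down.
R3C1 = 4 − 1 = 3 completes the 4 across.
R2C1 = 7 − 2 = 5 completes the 7 across.

3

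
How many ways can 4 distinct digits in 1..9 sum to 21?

11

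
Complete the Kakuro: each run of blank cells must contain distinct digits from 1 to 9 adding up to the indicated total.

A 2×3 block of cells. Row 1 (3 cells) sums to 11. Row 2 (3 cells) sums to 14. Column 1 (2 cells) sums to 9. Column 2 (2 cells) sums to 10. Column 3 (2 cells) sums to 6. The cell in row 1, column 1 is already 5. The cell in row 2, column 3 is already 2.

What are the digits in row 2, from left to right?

4, 8, 2

(1,3) = 6 − 2 = 4 completes the 6 down.
(2,1) = 9 − 5 = 4 completes the 9 down.
(2,2) = 14 − 6 = 8 completes the 14 across.
(1,2) = 11 − 9 = 2 completes the 11 across.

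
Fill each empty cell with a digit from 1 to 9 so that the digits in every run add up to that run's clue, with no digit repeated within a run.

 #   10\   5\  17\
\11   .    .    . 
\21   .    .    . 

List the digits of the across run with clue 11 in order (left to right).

2, 1, 8

17 in 2 cells must be {8,9}.
The 11 across and the 17 down share only 8, so R1C3 = 8.
The 21 across and the 5 down share only 4, so R2C2 = 4.
R2C3 = 17 − 8 = 9 completes the 17 down.
R1C2 = 5 − 4 = 1 completes the 5 down.
R2C1 = 21 − 13 = 8 completes the 21 across.
R1C1 = 11 − 9 = 2 completes the 11 across.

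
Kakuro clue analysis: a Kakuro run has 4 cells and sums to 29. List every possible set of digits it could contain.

{5,7,8,9}

4 distinct digits from 1–9 sum between 10 and 30.
Only one set works: {5,7,8,9}.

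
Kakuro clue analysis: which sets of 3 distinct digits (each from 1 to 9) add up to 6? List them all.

{1,2,3}

3 distinct digits from 1–9 sum between 6 and 24.
Only one set works: {1,2,3}.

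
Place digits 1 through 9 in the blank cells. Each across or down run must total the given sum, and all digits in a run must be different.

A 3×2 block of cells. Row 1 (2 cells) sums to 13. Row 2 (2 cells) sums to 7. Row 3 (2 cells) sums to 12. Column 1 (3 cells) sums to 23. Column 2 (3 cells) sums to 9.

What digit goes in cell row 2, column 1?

6

23 in 3 cells must be {6,8,9}.
The 7 across and the 23 down share only 6, so (2,1) = 6.
(2,2) = 7 − 6 = 1 completes the 7 across.
Nothing is forced directly, so branch on (1,1), whose candidates are 8 or 9. If (1,1) = 9: then (1,2) would have to be in {4} for the 13 across but in {2,3,5,6} for the 9 down — contradiction. So (1,1) = 8.
(1,2) = 13 − 8 = 5 completes the 13 across.
(3,1) = 23 − 14 = 9 completes the 23 down.
(3,2) = 12 − 9 = 3 completes the 12 across.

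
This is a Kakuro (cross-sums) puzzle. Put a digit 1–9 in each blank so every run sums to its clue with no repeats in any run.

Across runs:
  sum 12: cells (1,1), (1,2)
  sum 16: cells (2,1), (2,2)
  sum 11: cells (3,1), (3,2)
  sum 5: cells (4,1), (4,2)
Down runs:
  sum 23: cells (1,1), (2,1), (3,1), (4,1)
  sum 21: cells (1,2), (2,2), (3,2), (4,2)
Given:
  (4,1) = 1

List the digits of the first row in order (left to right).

9 3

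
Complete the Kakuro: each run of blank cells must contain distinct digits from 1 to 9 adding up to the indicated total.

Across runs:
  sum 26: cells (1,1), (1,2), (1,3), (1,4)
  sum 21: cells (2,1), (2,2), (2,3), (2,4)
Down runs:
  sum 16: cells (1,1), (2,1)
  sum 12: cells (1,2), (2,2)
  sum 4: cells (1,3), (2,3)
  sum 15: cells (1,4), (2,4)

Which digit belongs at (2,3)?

16 in 2 cells must be {7,9}; 4 in 2 cells must be {1,3}.
Only 3 fits (1,3) under both its across sum 26 and down sum 4.
(2,3) = 4 − 3 = 1 completes the 4 down.

1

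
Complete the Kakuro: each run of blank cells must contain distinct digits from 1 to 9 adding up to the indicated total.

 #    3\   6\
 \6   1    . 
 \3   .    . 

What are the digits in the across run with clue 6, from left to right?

1, 5

3 in 2 cells must be {1,2}.
R1C2 = 6 − 1 = 5 completes the 6 across.
R2C1 = 3 − 1 = 2 completes the 3 down.
R2C2 = 3 − 2 = 1 completes the 3 across.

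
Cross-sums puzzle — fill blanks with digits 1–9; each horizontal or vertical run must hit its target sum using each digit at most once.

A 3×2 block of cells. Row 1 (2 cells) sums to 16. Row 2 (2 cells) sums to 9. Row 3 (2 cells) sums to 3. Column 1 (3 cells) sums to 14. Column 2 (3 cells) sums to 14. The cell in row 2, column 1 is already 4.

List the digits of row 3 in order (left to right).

1, 2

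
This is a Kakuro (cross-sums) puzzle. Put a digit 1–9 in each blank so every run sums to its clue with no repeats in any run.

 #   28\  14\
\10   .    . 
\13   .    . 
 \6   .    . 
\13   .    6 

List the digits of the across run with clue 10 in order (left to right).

9 1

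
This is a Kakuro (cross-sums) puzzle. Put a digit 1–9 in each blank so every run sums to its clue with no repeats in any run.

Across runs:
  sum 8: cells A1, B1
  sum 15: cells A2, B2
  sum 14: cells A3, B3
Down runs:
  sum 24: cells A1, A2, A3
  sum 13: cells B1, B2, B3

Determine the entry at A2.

24 in 3 cells must be {7,8,9}.
The 8 across and the 24 down share only 7, so A1 = 7.
B1 = 8 − 7 = 1 completes the 8 across.
Nothing is forced directly, so branch on A2, whose candidates are 8 or 9. If A2 = 9: then B2 would have to be in {6} for the 15 across but in {3,4,5,7,8,9} for the 13 down — contradiction. So A2 = 8.
B2 = 15 − 8 = 7 completes the 15 across.
A3 = 24 − 15 = 9 completes the 24 down.
B3 = 14 − 9 = 5 completes the 14 across.

8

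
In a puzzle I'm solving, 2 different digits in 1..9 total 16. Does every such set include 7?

The only way to make 16 from 2 distinct digits is {7,9}, which contains 7.

Yes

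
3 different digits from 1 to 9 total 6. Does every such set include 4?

No

The only way to make 6 from 3 distinct digits is {1,2,3}, which does not contain 4.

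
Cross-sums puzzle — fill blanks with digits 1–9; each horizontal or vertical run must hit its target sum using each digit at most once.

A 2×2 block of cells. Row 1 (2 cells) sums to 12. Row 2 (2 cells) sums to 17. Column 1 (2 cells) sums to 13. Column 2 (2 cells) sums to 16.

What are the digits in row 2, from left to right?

8, 9

17 in 2 cells must be {8,9}; 16 in 2 cells must be {7,9}.
The 17 across and the 16 down share only 9, so (2,2) = 9.
(1,2) = 16 − 9 = 7 completes the 16 down.
(2,1) = 17 − 9 = 8 completes the 17 across.
(1,1) = 12 − 7 = 5 completes the 12 across.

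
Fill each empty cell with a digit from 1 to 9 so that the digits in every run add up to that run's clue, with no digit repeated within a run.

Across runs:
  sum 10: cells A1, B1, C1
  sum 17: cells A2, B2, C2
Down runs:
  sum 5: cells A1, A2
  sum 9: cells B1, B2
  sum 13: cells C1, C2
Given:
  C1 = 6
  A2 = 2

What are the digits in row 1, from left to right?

A1 = 5 − 2 = 3 completes the 5 down.
B1 = 10 − 9 = 1 completes the 10 across.
B2 = 9 − 1 = 8 completes the 9 down.
C2 = 17 − 10 = 7 completes the 17 across.

3, 1, 6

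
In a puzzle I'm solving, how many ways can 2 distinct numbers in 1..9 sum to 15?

2

2 distinct digits from 1–9 sum between 3 and 17.
Enumerating: {6,9}, {7,8}.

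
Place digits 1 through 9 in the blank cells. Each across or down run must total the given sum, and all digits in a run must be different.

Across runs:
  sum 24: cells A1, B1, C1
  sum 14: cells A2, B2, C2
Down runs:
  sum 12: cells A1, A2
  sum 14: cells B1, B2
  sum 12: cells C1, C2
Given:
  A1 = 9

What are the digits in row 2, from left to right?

3, 6, 5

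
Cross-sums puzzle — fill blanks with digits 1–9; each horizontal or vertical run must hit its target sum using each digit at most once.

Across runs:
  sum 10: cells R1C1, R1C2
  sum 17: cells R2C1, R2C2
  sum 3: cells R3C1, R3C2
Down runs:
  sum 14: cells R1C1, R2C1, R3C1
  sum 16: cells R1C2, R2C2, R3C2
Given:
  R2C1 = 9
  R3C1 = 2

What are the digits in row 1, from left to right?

17 in 2 cells must be {8,9}; 3 in 2 cells must be {1,2}.
R1C1 = 14 − 11 = 3 completes the 14 down.
R1C2 = 10 − 3 = 7 completes the 10 across.
R2C2 = 17 − 9 = 8 completes the 17 across.
R3C2 = 3 − 2 = 1 completes the 3 across.

3 7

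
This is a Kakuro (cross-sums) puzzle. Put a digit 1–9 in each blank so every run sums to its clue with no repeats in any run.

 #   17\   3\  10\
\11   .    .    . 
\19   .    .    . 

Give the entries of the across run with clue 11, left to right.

8 1 2

17 in 2 cells must be {8,9}; 3 in 2 cells must be {1,2}.
The 11 across and the 17 down share only 8, so R1C1 = 8.
R2C1 = 17 − 8 = 9 completes the 17 down.
Given what's placed, R2C2 must be 2 to fit the 19 across and 3 down.
R2C3 = 19 − 11 = 8 completes the 19 across.
R1C2 = 3 − 2 = 1 completes the 3 down.
R1C3 = 11 − 9 = 2 completes the 11 across.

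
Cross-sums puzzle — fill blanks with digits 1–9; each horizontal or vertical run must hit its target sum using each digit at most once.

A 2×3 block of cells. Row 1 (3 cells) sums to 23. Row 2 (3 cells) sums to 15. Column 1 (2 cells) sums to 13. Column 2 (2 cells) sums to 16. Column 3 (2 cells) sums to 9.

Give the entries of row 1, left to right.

8 9 6

23 in 3 cells must be {6,8,9}; 16 in 2 cells must be {7,9}.
The 23 across and the 16 down share only 9, so (1,2) = 9.
(2,2) = 16 − 9 = 7 completes the 16 down.
Nothing is forced directly, so branch on (2,1), whose candidates are 5 or 6. If (2,1) = 6: then (1,1) would have to be in {6,8} for the 23 across but in {7} for the 13 down — contradiction. So (2,1) = 5.
(1,1) = 13 − 5 = 8 completes the 13 down.
(1,3) = 23 − 17 = 6 completes the 23 across.
(2,3) = 15 − 12 = 3 completes the 15 across.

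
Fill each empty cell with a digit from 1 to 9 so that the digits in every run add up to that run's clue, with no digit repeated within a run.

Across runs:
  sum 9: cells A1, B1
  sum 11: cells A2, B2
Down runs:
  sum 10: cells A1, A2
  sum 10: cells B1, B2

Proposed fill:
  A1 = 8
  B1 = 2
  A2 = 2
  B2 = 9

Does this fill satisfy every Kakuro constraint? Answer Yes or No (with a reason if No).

No — the down run B1–B2 sums to 11, not 10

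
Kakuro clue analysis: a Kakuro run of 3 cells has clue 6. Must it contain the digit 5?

The only way to make 6 from 3 distinct digits is {1,2,3}, which does not contain 5.

No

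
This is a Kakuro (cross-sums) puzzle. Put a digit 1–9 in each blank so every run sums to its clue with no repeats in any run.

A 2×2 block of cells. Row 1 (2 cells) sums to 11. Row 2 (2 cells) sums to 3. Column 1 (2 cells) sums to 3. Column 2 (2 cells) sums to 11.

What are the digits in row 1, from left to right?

2, 9

3 in 2 cells must be {1,2}.
The 11 across and the 3 down share only 2, so (1,1) = 2.
(1,2) = 11 − 2 = 9 completes the 11 across.
(2,1) = 3 − 2 = 1 completes the 3 down.
(2,2) = 3 − 1 = 2 completes the 3 across.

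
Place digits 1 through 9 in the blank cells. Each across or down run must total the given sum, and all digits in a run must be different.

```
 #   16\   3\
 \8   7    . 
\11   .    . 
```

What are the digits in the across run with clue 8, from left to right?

16 in 2 cells must be {7,9}; 3 in 2 cells must be {1,2}.
R1C2 = 8 − 7 = 1 completes the 8 across.
R2C1 = 16 − 7 = 9 completes the 16 down.
R2C2 = 11 − 9 = 2 completes the 11 across.

7 1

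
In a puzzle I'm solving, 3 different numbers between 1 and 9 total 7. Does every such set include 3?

The only way to make 7 from 3 distinct digits is {1,2,4}, which does not contain 3.

No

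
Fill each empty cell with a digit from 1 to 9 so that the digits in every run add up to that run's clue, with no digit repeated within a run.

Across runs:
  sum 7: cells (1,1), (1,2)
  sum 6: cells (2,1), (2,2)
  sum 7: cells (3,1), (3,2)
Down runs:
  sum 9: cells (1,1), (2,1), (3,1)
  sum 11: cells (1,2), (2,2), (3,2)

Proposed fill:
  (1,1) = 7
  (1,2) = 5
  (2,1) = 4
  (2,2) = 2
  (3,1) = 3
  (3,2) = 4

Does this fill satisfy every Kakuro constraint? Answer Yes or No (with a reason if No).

No — the down run (1,1)–(3,1) sums to 14, not 9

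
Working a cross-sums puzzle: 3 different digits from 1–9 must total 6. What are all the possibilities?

3 distinct digits from 1–9 sum between 6 and 24.
Only one set works: {1,2,3}.

{1,2,3}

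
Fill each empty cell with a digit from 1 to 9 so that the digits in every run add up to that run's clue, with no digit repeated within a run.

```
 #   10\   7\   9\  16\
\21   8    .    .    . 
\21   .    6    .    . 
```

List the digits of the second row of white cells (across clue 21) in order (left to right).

2 6 4 9

16 in 2 cells must be {7,9}.
R1C2 = 7 − 6 = 1 completes the 7 down.
R2C1 = 10 − 8 = 2 completes the 10 down.
Given what's placed, R2C4 must be 9 to fit the 21 across and 16 down.
R1C4 = 16 − 9 = 7 completes the 16 down.
R2C3 = 21 − 17 = 4 completes the 21 across.
R1C3 = 21 − 16 = 5 completes the 21 across.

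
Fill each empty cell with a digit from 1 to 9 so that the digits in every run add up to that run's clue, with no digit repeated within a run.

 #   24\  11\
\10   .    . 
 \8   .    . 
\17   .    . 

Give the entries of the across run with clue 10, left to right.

8, 2

17 in 2 cells must be {8,9}; 24 in 3 cells must be {7,8,9}.
The 8 across and the 24 down share only 7, so R2C1 = 7.
R2C2 = 8 − 7 = 1 completes the 8 across.
Given what's placed, R3C2 must be 8 to fit the 17 across and 11 down.
R1C2 = 11 − 9 = 2 completes the 11 down.
R3C1 = 17 − 8 = 9 completes the 17 across.
R1C1 = 10 − 2 = 8 completes the 10 across.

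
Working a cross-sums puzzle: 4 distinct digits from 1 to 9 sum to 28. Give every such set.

{4,7,8,9}; {5,6,8,9}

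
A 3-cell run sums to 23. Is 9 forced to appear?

Yes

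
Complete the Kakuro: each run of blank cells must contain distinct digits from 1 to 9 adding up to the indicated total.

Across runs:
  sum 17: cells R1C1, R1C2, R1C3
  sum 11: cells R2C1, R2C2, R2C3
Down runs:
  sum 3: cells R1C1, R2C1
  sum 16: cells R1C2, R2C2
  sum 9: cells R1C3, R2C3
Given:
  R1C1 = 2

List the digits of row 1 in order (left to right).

2 9 6

3 in 2 cells must be {1,2}; 16 in 2 cells must be {7,9}.
R2C1 = 3 − 2 = 1 completes the 3 down.
Given what's placed, R2C2 must be 7 to fit the 11 across and 16 down.
R2C3 = 11 − 8 = 3 completes the 11 across.
R1C2 = 16 − 7 = 9 completes the 16 down.
R1C3 = 17 − 11 = 6 completes the 17 across.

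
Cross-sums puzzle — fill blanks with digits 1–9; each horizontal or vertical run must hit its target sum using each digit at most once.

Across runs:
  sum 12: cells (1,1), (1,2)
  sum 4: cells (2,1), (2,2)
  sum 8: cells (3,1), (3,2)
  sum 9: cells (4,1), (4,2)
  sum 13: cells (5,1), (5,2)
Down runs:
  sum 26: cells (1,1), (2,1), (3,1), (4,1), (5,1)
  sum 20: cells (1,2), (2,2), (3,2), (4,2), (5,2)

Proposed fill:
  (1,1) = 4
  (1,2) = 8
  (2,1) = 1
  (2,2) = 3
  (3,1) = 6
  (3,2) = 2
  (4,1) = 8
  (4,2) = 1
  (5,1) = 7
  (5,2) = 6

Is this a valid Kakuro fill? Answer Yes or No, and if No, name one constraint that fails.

Yes

Across: 4+8=12; 1+3=4; 6+2=8; 8+1=9; 7+6=13. Down: 4+1+6+8+7=26; 8+3+2+1+6=20. No digit repeats within any run.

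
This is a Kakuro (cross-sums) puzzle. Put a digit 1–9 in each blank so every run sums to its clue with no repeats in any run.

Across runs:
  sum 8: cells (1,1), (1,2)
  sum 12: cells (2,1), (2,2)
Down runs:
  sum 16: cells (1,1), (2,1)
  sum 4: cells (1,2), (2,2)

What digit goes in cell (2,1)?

16 in 2 cells must be {7,9}; 4 in 2 cells must be {1,3}.
The 8 across and the 16 down share only 7, so (1,1) = 7.
(1,2) = 8 − 7 = 1 completes the 8 across.
(2,1) = 16 − 7 = 9 completes the 16 down.
(2,2) = 12 − 9 = 3 completes the 12 across.

9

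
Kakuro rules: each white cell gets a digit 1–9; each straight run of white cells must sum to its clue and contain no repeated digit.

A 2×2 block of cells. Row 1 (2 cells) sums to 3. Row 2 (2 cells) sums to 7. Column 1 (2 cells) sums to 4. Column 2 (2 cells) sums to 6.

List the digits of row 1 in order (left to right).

1, 2

3 in 2 cells must be {1,2}; 4 in 2 cells must be {1,3}.
The 3 across and the 4 down share only 1, so (1,1) = 1.
(1,2) = 3 − 1 = 2 completes the 3 across.
(2,1) = 4 − 1 = 3 completes the 4 down.
(2,2) = 7 − 3 = 4 completes the 7 across.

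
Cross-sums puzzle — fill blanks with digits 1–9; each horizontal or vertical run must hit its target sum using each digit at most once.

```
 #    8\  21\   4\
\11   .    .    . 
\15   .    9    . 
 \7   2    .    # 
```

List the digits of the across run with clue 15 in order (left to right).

5, 9, 1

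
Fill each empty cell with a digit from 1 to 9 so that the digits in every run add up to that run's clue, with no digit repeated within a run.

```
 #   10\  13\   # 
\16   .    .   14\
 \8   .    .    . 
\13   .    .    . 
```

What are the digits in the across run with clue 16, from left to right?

7 9

16 in 2 cells must be {7,9}.
Only 7 fits R1C1 under both its across sum 16 and down sum 10.
R1C2 = 16 − 7 = 9 completes the 16 across.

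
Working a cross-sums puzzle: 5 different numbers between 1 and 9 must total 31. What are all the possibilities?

{1,6,7,8,9}; {2,5,7,8,9}; {3,4,7,8,9}; {3,5,6,8,9}; {4,5,6,7,9}

5 distinct digits from 1–9 sum between 15 and 35.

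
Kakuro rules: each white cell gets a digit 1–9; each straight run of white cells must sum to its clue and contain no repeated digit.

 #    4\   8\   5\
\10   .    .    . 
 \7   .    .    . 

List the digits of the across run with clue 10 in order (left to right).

3, 6, 1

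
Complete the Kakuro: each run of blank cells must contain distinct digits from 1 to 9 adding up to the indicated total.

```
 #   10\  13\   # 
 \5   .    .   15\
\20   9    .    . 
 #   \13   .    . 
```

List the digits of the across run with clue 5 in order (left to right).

1, 4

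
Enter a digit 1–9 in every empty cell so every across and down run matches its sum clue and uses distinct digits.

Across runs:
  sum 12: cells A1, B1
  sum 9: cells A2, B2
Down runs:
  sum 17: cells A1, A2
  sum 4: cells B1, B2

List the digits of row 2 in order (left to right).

8 1

17 in 2 cells must be {8,9}; 4 in 2 cells must be {1,3}.
The 12 across and the 4 down share only 3, so B1 = 3.
The 9 across and the 17 down share only 8, so A2 = 8.
B2 = 9 − 8 = 1 completes the 9 across.
A1 = 12 − 3 = 9 completes the 12 across.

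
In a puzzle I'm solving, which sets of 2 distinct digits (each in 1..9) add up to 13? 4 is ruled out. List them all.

{5,8}; {6,7}

2 distinct digits from 1–9 sum between 3 and 17.
Dropping sets that contain 4.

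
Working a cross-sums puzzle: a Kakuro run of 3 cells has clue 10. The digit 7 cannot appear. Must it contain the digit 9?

Counterexample: {1,3,6} sums to 10 under that restriction without using 9.

No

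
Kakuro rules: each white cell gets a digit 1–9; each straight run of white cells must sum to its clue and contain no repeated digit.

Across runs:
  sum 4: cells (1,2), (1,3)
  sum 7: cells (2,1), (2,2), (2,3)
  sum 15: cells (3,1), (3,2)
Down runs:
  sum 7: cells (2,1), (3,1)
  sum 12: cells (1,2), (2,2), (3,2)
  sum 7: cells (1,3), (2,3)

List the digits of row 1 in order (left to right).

4 in 2 cells must be {1,3}; 7 in 3 cells must be {1,2,4}.
The 15 across and the 7 down share only 6, so (3,1) = 6.
(3,2) = 15 − 6 = 9 completes the 15 across.
(1,2) = 1: the only remaining digit allowed by both the 4 across and the 12 down.
(1,3) = 4 − 1 = 3 completes the 4 across.
(2,1) = 7 − 6 = 1 completes the 7 down.
(2,2) = 12 − 10 = 2 completes the 12 down.
(2,3) = 7 − 3 = 4 completes the 7 across.

1, 3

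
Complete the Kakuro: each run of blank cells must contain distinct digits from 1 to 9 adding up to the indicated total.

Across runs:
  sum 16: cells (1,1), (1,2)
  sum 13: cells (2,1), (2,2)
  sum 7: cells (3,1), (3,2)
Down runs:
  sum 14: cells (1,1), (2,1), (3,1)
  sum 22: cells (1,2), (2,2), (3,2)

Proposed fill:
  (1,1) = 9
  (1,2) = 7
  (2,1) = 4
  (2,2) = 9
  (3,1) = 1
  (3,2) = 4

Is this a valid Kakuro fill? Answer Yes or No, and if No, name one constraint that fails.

No — the across run (3,1)–(3,2) sums to 5, not 7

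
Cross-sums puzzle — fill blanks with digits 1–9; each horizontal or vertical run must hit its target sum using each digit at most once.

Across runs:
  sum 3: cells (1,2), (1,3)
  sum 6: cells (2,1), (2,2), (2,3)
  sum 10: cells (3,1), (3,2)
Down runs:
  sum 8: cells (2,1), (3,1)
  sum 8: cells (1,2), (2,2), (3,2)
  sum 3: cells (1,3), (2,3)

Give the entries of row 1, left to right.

1 2

3 in 2 cells must be {1,2}; 6 in 3 cells must be {1,2,3}.
Nothing is forced directly, so branch on (1,2), whose candidates are 1 or 2. If (1,2) = 2: that forces (1,3) = 1, (2,2) = 1, (2,3) = 2, after which (3,2) would have to be in {1,2,3,4,6,7,8,9} for the 10 across but in {5} for the 8 down — contradiction. So (1,2) = 1.
(1,3) = 3 − 1 = 2 completes the 3 across.
(2,3) = 3 − 2 = 1 completes the 3 down.
No cell is forced outright now. (2,1) can only be 2 or 3 (the digits allowed by both its 6 across and its 8 down). If (2,1) = 3: that forces (2,2) = 2, after which (3,1) would have to be in {1,2,3,4,6,7,8,9} for the 10 across but in {5} for the 8 down — contradiction. So (2,1) = 2.
(2,2) = 6 − 3 = 3 completes the 6 across.
(3,1) = 8 − 2 = 6 completes the 8 down.
(3,2) = 10 − 6 = 4 completes the 10 across.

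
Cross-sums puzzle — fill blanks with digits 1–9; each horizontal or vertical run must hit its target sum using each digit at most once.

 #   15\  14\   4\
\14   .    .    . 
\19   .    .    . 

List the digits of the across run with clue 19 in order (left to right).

4 in 2 cells must be {1,3}.
The 19 across and the 4 down share only 3, so R2C3 = 3.
R1C3 = 4 − 3 = 1 completes the 4 down.
Given what's placed, R2C2 must be 9 to fit the 19 across and 14 down.
R1C2 = 14 − 9 = 5 completes the 14 down.
R2C1 = 19 − 12 = 7 completes the 19 across.
R1C1 = 14 − 6 = 8 completes the 14 across.

7, 9, 3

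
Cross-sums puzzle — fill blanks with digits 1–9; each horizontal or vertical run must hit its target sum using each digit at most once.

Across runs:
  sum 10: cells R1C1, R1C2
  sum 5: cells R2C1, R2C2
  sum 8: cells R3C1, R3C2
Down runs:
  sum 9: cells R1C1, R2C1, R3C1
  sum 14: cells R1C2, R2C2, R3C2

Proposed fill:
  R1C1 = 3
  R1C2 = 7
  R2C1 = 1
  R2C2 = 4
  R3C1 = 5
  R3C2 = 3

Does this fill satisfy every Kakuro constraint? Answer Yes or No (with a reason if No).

Across: 3+7=10; 1+4=5; 5+3=8. Down: 3+1+5=9; 7+4+3=14. No digit repeats within any run.

Yes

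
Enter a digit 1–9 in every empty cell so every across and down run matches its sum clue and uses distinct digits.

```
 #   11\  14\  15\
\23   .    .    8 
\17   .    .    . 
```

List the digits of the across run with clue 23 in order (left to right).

23 in 3 cells must be {6,8,9}.
R2C3 = 15 − 8 = 7 completes the 15 down.
Nothing is forced directly, so branch on R1C1, whose candidates are 6 or 9. If R1C1 = 6: that forces R1C2 = 9, after which R2C1 would have to be in {1,2,4,6,8,9} for the 17 across but in {5} for the 11 down — contradiction. So R1C1 = 9.
R1C2 = 23 − 17 = 6 completes the 23 across.
R2C1 = 11 − 9 = 2 completes the 11 down.
R2C2 = 17 − 9 = 8 completes the 17 across.

9 6 8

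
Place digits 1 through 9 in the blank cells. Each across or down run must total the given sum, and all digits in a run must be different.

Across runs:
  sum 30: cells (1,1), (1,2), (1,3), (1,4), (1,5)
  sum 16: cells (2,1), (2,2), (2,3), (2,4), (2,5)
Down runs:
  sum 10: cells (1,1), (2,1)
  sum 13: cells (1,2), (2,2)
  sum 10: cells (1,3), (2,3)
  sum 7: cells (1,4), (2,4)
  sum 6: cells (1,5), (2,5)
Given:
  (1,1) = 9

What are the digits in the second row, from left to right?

1 6 2 3 4

16 in 5 cells must be {1,2,3,4,6}.
(2,1) = 10 − 9 = 1 completes the 10 down.
No cell is forced outright now. (2,2) can only be 4 or 6 (the digits allowed by both its 16 across and its 13 down). If (2,2) = 4: then (1,2) would have to be in {1,2,3,4,5,6,7,8} for the 30 across but in {9} for the 13 down — contradiction. So (2,2) = 6.
(1,2) = 13 − 6 = 7 completes the 13 down.
No cell is forced outright now. (2,5) can only be 2 or 4 (the digits allowed by both its 16 across and its 6 down). If (2,5) = 2: that forces (1,5) = 4, (1,4) = 2, after which (2,4) would have to be in {3,4} for the 16 across but in {5} for the 7 down — contradiction. So (2,5) = 4.
(1,5) = 6 − 4 = 2 completes the 6 down.
Given what's placed, (1,4) must be 4 to fit the 30 across and 7 down.
(2,4) = 7 − 4 = 3 completes the 7 down.
(1,3) = 30 − 22 = 8 completes the 30 across.
(2,3) = 16 − 14 = 2 completes the 16 across.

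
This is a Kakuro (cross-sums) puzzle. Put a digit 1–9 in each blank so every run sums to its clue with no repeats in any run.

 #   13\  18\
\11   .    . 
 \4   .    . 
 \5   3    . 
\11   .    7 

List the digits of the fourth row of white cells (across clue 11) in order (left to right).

4 in 2 cells must be {1,3}.
Given what's placed, R2C1 must be 1 to fit the 4 across and 13 down.
R2C2 = 4 − 1 = 3 completes the 4 across.
R3C2 = 5 − 3 = 2 completes the 5 across.
R4C1 = 11 − 7 = 4 completes the 11 across.
R1C1 = 13 − 8 = 5 completes the 13 down.
R1C2 = 11 − 5 = 6 completes the 11 across.

4 7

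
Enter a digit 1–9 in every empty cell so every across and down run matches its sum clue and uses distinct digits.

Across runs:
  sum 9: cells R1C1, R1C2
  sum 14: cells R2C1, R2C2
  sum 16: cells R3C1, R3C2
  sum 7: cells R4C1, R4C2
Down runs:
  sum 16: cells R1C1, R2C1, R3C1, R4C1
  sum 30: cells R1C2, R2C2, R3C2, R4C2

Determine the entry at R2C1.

16 in 2 cells must be {7,9}; 30 in 4 cells must be {6,7,8,9}.
Only 6 fits R4C2 under both its across sum 7 and down sum 30.
R4C1 = 7 − 6 = 1 completes the 7 across.
Nothing is forced directly, so branch on R1C2, whose candidates are 7 or 8. If R1C2 = 8: then R1C1 would have to be in {1} for the 9 across but in {2,3,4,5,6,7,8,9} for the 16 down — contradiction. So R1C2 = 7.
R1C1 = 9 − 7 = 2 completes the 9 across.
R3C2 = 9: the only remaining digit allowed by both the 16 across and the 30 down.
R2C2 = 30 − 22 = 8 completes the 30 down.
R3C1 = 16 − 9 = 7 completes the 16 across.
R2C1 = 14 − 8 = 6 completes the 14 across.

6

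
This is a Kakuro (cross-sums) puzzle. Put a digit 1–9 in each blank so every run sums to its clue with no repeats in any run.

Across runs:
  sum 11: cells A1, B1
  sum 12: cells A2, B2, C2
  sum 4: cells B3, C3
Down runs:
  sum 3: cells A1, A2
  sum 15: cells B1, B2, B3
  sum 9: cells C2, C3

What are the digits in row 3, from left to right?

1, 3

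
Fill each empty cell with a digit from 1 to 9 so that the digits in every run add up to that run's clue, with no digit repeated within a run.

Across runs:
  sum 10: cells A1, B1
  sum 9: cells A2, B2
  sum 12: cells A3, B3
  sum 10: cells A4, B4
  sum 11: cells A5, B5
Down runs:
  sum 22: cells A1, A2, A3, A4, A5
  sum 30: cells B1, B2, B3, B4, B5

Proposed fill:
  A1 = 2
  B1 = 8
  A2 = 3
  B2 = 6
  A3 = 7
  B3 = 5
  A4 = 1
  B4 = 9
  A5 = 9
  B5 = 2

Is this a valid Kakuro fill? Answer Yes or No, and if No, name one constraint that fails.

Across: 2+8=10; 3+6=9; 7+5=12; 1+9=10; 9+2=11. Down: 2+3+7+1+9=22; 8+6+5+9+2=30. No digit repeats within any run.

Yes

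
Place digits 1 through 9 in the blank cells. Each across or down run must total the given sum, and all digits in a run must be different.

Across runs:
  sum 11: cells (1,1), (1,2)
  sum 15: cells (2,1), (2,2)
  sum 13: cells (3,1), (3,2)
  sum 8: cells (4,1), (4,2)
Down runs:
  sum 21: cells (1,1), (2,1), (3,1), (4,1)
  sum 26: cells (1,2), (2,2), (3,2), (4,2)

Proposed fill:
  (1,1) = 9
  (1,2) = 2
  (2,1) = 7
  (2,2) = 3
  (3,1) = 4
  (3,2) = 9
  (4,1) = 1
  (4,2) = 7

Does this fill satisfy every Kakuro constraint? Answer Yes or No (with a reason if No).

No — the across run (2,1)–(2,2) sums to 10, not 15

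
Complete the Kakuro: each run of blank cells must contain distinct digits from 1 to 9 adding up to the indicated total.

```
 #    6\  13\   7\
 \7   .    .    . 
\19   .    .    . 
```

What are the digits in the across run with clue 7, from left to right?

7 in 3 cells must be {1,2,4}.
The 7 across and the 13 down share only 4, so R1C2 = 4.
R2C2 = 13 − 4 = 9 completes the 13 down.
Nothing is forced directly, so branch on R2C1, whose candidates are 2 or 4. If R2C1 = 2: then R1C1 would have to be in {1,2} for the 7 across but in {4} for the 6 down — contradiction. So R2C1 = 4.
R1C1 = 6 − 4 = 2 completes the 6 down.
R1C3 = 7 − 6 = 1 completes the 7 across.
R2C3 = 19 − 13 = 6 completes the 19 across.

2, 4, 1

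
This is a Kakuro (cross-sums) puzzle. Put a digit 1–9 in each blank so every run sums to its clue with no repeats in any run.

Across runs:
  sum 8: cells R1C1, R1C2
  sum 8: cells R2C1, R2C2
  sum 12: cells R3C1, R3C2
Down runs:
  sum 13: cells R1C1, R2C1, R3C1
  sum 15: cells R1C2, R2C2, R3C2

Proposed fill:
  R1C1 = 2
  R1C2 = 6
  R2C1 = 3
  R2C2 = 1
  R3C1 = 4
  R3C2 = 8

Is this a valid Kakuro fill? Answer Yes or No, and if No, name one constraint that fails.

No — the down run R1C1–R3C1 sums to 9, not 13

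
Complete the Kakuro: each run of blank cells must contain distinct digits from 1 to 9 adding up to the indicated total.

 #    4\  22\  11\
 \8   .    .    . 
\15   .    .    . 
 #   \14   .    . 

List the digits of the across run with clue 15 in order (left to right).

4 in 2 cells must be {1,3}.
Only 5 fits R1C2 under both its across sum 8 and down sum 22.
Given what's placed, R1C1 must be 1 to fit the 8 across and 4 down.
R1C3 = 8 − 6 = 2 completes the 8 across.
R2C1 = 4 − 1 = 3 completes the 4 down.
R2C2 = 8: the only remaining digit allowed by both the 15 across and the 22 down.
R2C3 = 15 − 11 = 4 completes the 15 across.

3, 8, 4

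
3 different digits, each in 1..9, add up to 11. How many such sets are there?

5

3 distinct digits from 1–9 sum between 6 and 24.
Enumerating: {1,2,8}, {1,3,7}, {1,4,6}, {2,3,6}, {2,4,5}.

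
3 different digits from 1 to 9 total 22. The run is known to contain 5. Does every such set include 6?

The only way to make 22 from 3 distinct digits under that restriction is {5,8,9}, which does not contain 6.

No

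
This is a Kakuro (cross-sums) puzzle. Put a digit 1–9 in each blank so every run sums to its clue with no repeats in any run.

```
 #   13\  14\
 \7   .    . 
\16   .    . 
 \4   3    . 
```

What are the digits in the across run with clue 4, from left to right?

16 in 2 cells must be {7,9}; 4 in 2 cells must be {1,3}.
Given what's placed, R2C1 must be 9 to fit the 16 across and 13 down.
R2C2 = 16 − 9 = 7 completes the 16 across.
R3C2 = 4 − 3 = 1 completes the 4 across.
R1C1 = 13 − 12 = 1 completes the 13 down.
R1C2 = 7 − 1 = 6 completes the 7 across.

3, 1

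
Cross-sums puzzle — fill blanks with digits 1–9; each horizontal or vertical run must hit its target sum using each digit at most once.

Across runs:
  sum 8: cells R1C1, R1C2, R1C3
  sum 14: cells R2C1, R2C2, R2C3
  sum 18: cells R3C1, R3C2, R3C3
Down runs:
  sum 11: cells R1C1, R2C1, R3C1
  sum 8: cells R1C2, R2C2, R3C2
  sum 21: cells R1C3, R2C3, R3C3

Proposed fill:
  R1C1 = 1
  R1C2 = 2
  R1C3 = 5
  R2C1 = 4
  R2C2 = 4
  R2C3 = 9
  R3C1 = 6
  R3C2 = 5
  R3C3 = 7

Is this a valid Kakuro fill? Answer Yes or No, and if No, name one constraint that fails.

No — the across run R2C1–R2C3 sums to 17, not 14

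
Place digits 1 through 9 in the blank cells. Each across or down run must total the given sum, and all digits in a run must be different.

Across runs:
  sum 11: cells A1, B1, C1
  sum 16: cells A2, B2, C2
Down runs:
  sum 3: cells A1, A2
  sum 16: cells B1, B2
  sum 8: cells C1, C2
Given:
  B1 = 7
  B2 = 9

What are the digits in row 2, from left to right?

3 in 2 cells must be {1,2}; 16 in 2 cells must be {7,9}.
Given what's placed, A1 must be 1 to fit the 11 across and 3 down.
C1 = 11 − 8 = 3 completes the 11 across.
A2 = 3 − 1 = 2 completes the 3 down.
C2 = 16 − 11 = 5 completes the 16 across.

2 9 5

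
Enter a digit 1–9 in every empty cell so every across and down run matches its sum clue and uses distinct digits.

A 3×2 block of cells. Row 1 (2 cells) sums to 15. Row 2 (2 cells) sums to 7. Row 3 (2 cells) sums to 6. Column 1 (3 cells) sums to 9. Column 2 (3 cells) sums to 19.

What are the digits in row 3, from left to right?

2 4

The 15 across and the 9 down share only 6, so (1,1) = 6.
(1,2) = 15 − 6 = 9 completes the 15 across.
Nothing is forced directly, so branch on (2,1), whose candidates are 1 or 2. If (2,1) = 2: then (2,2) would have to be in {5} for the 7 across but in {2,3,4,6,7,8} for the 19 down — contradiction. So (2,1) = 1.
(2,2) = 7 − 1 = 6 completes the 7 across.
(3,1) = 9 − 7 = 2 completes the 9 down.
(3,2) = 6 − 2 = 4 completes the 6 across.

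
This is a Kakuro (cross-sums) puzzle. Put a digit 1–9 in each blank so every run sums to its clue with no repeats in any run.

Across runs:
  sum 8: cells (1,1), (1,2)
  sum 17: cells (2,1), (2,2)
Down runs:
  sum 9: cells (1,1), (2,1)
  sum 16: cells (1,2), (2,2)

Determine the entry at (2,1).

17 in 2 cells must be {8,9}; 16 in 2 cells must be {7,9}.
The 8 across and the 16 down share only 7, so (1,2) = 7.
The 17 across and the 9 down share only 8, so (2,1) = 8.
(2,2) = 17 − 8 = 9 completes the 17 across.
(1,1) = 8 − 7 = 1 completes the 8 across.

8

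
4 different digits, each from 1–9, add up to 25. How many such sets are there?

6

4 distinct digits from 1–9 sum between 10 and 30.
Enumerating: {1,7,8,9}, {2,6,8,9}, {3,5,8,9}, {3,6,7,9}, {4,5,7,9}, {4,6,7,8}.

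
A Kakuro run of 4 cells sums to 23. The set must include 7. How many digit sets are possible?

5

4 distinct digits from 1–9 sum between 10 and 30.
Keeping only sets containing 7.
Enumerating: {1,6,7,9}, {2,5,7,9}, {2,6,7,8}, {3,4,7,9}, {3,5,7,8}.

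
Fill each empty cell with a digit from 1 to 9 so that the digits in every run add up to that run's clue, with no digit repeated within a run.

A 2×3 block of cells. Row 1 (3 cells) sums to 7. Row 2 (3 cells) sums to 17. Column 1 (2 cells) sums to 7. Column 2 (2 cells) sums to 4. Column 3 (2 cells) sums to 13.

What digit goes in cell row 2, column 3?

9

7 in 3 cells must be {1,2,4}; 4 in 2 cells must be {1,3}.
The 7 across and the 4 down share only 1, so (1,2) = 1.
Given what's placed, (1,3) must be 4 to fit the 7 across and 13 down.
(2,2) = 4 − 1 = 3 completes the 4 down.
(2,3) = 13 − 4 = 9 completes the 13 down.
(1,1) = 7 − 5 = 2 completes the 7 across.
(2,1) = 17 − 12 = 5 completes the 17 across.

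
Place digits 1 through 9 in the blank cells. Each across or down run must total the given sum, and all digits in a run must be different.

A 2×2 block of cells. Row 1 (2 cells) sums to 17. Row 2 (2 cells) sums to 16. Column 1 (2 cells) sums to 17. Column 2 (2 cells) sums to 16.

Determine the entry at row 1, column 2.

9

17 in 2 cells must be {8,9}; 16 in 2 cells must be {7,9}.
The 17 across and the 16 down share only 9, so (1,2) = 9.
The 16 across and the 17 down share only 9, so (2,1) = 9.
(2,2) = 16 − 9 = 7 completes the 16 across.
(1,1) = 17 − 9 = 8 completes the 17 across.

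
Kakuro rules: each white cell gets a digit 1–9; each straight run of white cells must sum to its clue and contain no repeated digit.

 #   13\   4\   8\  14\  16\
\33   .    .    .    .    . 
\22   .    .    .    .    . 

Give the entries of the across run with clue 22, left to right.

4 in 2 cells must be {1,3}; 16 in 2 cells must be {7,9}.
Only 3 fits R1C2 under both its across sum 33 and down sum 4.
R2C2 = 4 − 3 = 1 completes the 4 down.
Nothing is forced directly, so branch on R1C3, whose candidates are 6 or 7. If R1C3 = 7: that forces R1C5 = 9, after which R2C3 would have to be in {2,3,4,5,6,7,8,9} for the 22 across but in {1} for the 8 down — contradiction. So R1C3 = 6.
R2C3 = 8 − 6 = 2 completes the 8 down.
No cell is forced outright now. R1C4 can only be 8 or 9 (the digits allowed by both its 33 across and its 14 down). If R1C4 = 9: that forces R1C5 = 7, R2C4 = 5, after which R2C5 would have to be in {6,8} for the 22 across but in {9} for the 16 down — contradiction. So R1C4 = 8.
R2C4 = 14 − 8 = 6 completes the 14 down.
Given what's placed, R2C5 must be 9 to fit the 22 across and 16 down.
R1C5 = 16 − 9 = 7 completes the 16 down.
R2C1 = 22 − 18 = 4 completes the 22 across.

4 1 2 6 9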